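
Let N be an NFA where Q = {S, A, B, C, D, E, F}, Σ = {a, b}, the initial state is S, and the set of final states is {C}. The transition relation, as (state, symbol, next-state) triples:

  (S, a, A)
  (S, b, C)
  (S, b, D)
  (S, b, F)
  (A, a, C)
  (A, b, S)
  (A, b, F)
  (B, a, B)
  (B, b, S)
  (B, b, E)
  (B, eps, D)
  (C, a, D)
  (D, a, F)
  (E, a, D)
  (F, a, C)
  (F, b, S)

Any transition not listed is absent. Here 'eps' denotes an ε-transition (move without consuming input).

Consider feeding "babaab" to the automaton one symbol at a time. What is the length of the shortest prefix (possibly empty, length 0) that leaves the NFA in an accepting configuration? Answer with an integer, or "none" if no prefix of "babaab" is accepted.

1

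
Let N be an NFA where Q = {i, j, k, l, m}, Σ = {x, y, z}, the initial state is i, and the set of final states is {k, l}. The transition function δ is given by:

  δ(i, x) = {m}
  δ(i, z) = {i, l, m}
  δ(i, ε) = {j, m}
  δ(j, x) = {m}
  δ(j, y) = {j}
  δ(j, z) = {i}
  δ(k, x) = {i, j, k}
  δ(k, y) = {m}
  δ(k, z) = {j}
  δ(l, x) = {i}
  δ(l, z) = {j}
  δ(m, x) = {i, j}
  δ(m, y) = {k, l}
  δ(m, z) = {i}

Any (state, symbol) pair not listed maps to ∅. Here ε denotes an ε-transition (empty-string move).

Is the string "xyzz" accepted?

Yes

Start: ε-closure({i}) = {i, j, m}.
Read 'x': i→{m}, j→{m}, m→{i, j}; now {i, j, m}.
Read 'y': i→∅, j→{j}, m→{k, l}; now {j, k, l}.
Read 'z': j→{i}, k→{j}, l→{j}; union {i, j}; ε-closure = {i, j, m}.
Read 'z': i→{i, l, m}, j→{i}, m→{i}; union {i, l, m}; ε-closure = {i, j, l, m}.
The final set {i, j, l, m} contains the accepting state l.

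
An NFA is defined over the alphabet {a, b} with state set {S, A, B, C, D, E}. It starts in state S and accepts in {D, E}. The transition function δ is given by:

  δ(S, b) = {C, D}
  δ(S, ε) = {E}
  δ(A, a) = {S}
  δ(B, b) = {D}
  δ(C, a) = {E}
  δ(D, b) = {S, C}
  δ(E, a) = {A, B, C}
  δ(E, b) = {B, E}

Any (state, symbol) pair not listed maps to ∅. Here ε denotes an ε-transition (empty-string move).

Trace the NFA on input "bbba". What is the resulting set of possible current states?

Start: ε-closure({S}) = {S, E}.
Read 'b': S→{C, D}, E→{B, E}; now {B, C, D, E}.
Read 'b': B→{D}, C→∅, D→{S, C}, E→{B, E}; now {S, B, C, D, E}.
Read 'b': S→{C, D}, B→{D}, C→∅, D→{S, C}, E→{B, E}; now {S, B, C, D, E}.
Read 'a': S→∅, B→∅, C→{E}, D→∅, E→{A, B, C}; now {A, B, C, E}.

{A, B, C, E}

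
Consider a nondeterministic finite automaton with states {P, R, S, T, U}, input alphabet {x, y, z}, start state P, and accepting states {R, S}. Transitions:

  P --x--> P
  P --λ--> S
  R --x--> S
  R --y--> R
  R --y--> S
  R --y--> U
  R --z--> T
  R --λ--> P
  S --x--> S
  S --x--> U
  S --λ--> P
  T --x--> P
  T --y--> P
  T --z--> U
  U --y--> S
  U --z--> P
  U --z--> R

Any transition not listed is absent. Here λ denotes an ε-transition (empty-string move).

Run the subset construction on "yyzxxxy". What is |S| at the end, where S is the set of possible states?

0

Start: ε-closure({P}) = {P, S}.
Read 'y': P→∅, S→∅; now ∅.
The set is empty and remains empty for the remaining 6 symbols.
That set has 0 states.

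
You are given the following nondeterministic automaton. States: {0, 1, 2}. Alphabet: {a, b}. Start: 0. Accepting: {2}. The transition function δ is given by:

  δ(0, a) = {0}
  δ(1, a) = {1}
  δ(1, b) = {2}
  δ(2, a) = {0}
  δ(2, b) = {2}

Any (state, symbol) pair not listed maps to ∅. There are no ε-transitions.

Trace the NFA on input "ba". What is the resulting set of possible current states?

Start in {0}.
Read 'b': 0→∅; now ∅.
The set is empty and remains empty for the remaining 1 symbol.

∅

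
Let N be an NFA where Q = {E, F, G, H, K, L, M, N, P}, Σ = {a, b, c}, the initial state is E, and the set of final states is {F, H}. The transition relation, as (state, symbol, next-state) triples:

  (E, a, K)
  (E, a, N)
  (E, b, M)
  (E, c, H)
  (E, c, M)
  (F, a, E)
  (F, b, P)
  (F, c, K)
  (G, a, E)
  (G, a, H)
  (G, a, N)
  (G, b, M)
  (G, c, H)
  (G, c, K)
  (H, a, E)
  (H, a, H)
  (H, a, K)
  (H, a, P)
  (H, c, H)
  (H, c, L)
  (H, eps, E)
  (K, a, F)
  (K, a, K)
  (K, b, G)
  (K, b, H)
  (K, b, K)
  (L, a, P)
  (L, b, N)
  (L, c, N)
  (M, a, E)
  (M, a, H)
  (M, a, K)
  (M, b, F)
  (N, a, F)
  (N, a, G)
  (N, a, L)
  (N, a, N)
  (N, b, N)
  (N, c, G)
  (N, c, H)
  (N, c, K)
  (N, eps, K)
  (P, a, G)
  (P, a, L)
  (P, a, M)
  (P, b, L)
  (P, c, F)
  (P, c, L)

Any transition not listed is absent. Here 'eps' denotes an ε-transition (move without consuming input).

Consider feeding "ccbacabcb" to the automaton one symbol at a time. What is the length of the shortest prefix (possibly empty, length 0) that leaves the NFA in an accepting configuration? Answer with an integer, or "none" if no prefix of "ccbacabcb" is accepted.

Start in {E}.
Read 'c': {E} → {E, H, M}.
None of the earlier sets intersect F, but {E, H, M} does.

1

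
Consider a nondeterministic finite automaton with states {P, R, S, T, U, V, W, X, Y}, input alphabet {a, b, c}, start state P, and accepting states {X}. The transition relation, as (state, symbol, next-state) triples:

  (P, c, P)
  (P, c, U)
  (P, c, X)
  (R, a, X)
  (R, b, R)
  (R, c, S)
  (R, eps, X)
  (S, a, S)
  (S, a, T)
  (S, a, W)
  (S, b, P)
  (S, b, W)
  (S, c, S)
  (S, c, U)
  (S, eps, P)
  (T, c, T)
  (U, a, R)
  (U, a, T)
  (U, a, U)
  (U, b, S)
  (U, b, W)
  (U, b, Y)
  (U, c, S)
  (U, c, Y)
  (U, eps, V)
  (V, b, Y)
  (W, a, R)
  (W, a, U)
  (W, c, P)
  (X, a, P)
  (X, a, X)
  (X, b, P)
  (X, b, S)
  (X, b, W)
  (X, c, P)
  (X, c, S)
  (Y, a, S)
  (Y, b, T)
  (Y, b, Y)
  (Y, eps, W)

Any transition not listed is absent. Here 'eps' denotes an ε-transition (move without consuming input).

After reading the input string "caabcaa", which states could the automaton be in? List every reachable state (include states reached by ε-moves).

{P, R, S, T, U, V, W, X}

Start in {P}.
Read 'c': P→{P, U, X}; union {P, U, X}; ε-closure = {P, U, V, X}.
Read 'a': P→∅, U→{R, T, U}, V→∅, X→{P, X}; union {P, R, T, U, X}; ε-closure = {P, R, T, U, V, X}.
Read 'a': P→∅, R→{X}, T→∅, U→{R, T, U}, V→∅, X→{P, X}; union {P, R, T, U, X}; ε-closure = {P, R, T, U, V, X}.
Read 'b': P→∅, R→{R}, T→∅, U→{S, W, Y}, V→{Y}, X→{P, S, W}; union {P, R, S, W, Y}; ε-closure = {P, R, S, W, X, Y}.
Read 'c': P→{P, U, X}, R→{S}, S→{S, U}, W→{P}, X→{P, S}, Y→∅; union {P, S, U, X}; ε-closure = {P, S, U, V, X}.
Read 'a': P→∅, S→{S, T, W}, U→{R, T, U}, V→∅, X→{P, X}; union {P, R, S, T, U, W, X}; ε-closure = {P, R, S, T, U, V, W, X}.
Read 'a': P→∅, R→{X}, S→{S, T, W}, T→∅, U→{R, T, U}, V→∅, W→{R, U}, X→{P, X}; union {P, R, S, T, U, W, X}; ε-closure = {P, R, S, T, U, V, W, X}.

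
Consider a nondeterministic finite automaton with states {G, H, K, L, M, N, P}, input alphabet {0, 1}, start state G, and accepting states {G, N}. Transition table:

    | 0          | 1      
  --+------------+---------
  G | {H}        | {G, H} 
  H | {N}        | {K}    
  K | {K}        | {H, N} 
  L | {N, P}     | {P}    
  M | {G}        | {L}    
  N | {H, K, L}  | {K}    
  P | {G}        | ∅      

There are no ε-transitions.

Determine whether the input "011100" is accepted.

Start in {G}.
Read '0': {G} → {H}.
Read '1': {H} → {K}.
Read '1': {K} → {H, N}.
Read '1': {H, N} → {K}.
Read '0': {K} → {K}.
Read '0': {K} → {K}.
The final set {K} contains no accepting state.

No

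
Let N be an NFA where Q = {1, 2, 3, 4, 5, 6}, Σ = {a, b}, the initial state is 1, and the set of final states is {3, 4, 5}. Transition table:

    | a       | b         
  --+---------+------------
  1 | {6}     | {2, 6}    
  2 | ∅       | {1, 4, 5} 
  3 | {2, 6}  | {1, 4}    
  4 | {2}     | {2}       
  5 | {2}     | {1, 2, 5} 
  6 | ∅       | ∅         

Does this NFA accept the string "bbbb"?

Yes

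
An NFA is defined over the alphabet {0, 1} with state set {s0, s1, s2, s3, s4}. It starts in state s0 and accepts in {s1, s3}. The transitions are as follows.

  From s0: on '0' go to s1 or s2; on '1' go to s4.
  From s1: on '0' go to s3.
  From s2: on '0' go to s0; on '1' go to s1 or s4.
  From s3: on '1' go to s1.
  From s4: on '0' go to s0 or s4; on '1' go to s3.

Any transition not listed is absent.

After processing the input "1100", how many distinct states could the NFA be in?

0

Start in {s0}.
Read '1': {s0} → {s4}.
Read '1': {s4} → {s3}.
Read '0': {s3} → ∅.
The set is empty and remains empty for the remaining 1 symbol.
That set has 0 states.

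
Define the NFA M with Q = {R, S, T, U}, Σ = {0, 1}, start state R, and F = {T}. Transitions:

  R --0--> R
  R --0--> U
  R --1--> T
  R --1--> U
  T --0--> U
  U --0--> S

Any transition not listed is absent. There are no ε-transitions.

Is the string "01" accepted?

Start in {R}.
Read '0': R→{R, U}; now {R, U}.
Read '1': R→{T, U}, U→∅; now {T, U}.
The final set {T, U} contains the accepting state T.

Yes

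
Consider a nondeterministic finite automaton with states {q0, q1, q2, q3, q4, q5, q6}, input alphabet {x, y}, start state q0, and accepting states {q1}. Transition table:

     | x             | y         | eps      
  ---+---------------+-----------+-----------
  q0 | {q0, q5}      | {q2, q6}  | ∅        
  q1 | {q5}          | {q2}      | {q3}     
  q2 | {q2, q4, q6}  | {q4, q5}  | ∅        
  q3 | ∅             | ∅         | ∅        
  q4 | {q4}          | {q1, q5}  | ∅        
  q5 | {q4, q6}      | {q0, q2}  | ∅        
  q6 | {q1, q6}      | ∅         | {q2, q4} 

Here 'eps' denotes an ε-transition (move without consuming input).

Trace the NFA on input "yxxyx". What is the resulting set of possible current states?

Start in {q0}.
Read 'y': q0→{q2, q6}; union {q2, q6}; ε-closure = {q2, q4, q6}.
Read 'x': q2→{q2, q4, q6}, q4→{q4}, q6→{q1, q6}; union {q1, q2, q4, q6}; ε-closure = {q1, q2, q3, q4, q6}.
Read 'x': q1→{q5}, q2→{q2, q4, q6}, q3→∅, q4→{q4}, q6→{q1, q6}; union {q1, q2, q4, q5, q6}; ε-closure = {q1, q2, q3, q4, q5, q6}.
Read 'y': q1→{q2}, q2→{q4, q5}, q3→∅, q4→{q1, q5}, q5→{q0, q2}, q6→∅; union {q0, q1, q2, q4, q5}; ε-closure = {q0, q1, q2, q3, q4, q5}.
Read 'x': q0→{q0, q5}, q1→{q5}, q2→{q2, q4, q6}, q3→∅, q4→{q4}, q5→{q4, q6}; now {q0, q2, q4, q5, q6}.

{q0, q2, q4, q5, q6}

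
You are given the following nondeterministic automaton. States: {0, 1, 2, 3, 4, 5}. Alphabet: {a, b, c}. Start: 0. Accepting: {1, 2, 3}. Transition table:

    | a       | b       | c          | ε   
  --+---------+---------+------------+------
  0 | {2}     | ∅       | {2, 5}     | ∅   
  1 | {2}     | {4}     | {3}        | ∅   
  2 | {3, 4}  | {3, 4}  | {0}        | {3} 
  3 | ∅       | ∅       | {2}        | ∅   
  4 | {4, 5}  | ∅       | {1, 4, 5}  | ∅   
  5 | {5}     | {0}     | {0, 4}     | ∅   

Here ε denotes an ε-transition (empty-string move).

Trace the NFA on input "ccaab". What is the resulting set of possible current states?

{0}

Start in {0}.
Read 'c': {0} → {2, 3, 5}.
Read 'c': {2, 3, 5} → {0, 2, 3, 4}.
Read 'a': {0, 2, 3, 4} → {2, 3, 4, 5}.
Read 'a': {2, 3, 4, 5} → {3, 4, 5}.
Read 'b': {3, 4, 5} → {0}.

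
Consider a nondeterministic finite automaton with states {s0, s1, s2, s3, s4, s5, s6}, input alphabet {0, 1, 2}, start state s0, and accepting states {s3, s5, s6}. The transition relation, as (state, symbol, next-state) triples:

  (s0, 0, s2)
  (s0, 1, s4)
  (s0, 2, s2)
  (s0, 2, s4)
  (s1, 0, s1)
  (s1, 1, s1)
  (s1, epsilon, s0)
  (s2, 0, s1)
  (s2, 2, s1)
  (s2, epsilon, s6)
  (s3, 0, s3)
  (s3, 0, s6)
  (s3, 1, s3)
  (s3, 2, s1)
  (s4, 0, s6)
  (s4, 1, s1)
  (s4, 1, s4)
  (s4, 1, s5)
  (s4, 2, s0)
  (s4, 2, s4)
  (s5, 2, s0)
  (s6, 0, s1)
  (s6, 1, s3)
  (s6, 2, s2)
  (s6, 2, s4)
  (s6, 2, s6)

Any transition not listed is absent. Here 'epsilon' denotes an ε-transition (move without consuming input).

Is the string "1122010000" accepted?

Start in {s0}.
Read '1': s0→{s4}; now {s4}.
Read '1': s4→{s1, s4, s5}; union {s1, s4, s5}; ε-closure = {s0, s1, s4, s5}.
Read '2': s0→{s2, s4}, s1→∅, s4→{s0, s4}, s5→{s0}; union {s0, s2, s4}; ε-closure = {s0, s2, s4, s6}.
Read '2': s0→{s2, s4}, s2→{s1}, s4→{s0, s4}, s6→{s2, s4, s6}; now {s0, s1, s2, s4, s6}.
Read '0': s0→{s2}, s1→{s1}, s2→{s1}, s4→{s6}, s6→{s1}; union {s1, s2, s6}; ε-closure = {s0, s1, s2, s6}.
Read '1': s0→{s4}, s1→{s1}, s2→∅, s6→{s3}; union {s1, s3, s4}; ε-closure = {s0, s1, s3, s4}.
Read '0': s0→{s2}, s1→{s1}, s3→{s3, s6}, s4→{s6}; union {s1, s2, s3, s6}; ε-closure = {s0, s1, s2, s3, s6}.
Read '0': s0→{s2}, s1→{s1}, s2→{s1}, s3→{s3, s6}, s6→{s1}; union {s1, s2, s3, s6}; ε-closure = {s0, s1, s2, s3, s6}.
Read '0': s0→{s2}, s1→{s1}, s2→{s1}, s3→{s3, s6}, s6→{s1}; union {s1, s2, s3, s6}; ε-closure = {s0, s1, s2, s3, s6}.
Read '0': s0→{s2}, s1→{s1}, s2→{s1}, s3→{s3, s6}, s6→{s1}; union {s1, s2, s3, s6}; ε-closure = {s0, s1, s2, s3, s6}.
The final set {s0, s1, s2, s3, s6} contains the accepting states s3, s6.

Yes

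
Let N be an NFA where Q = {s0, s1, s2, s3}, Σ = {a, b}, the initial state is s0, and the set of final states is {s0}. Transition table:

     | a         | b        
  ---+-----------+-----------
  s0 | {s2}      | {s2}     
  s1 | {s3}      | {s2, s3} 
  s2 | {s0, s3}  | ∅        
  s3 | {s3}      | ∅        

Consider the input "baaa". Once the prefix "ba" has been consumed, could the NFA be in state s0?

Yes

Start in {s0}.
Read 'b': s0→{s2}; now {s2}.
Read 'a': s2→{s0, s3}; now {s0, s3}.
State s0 is in {s0, s3}.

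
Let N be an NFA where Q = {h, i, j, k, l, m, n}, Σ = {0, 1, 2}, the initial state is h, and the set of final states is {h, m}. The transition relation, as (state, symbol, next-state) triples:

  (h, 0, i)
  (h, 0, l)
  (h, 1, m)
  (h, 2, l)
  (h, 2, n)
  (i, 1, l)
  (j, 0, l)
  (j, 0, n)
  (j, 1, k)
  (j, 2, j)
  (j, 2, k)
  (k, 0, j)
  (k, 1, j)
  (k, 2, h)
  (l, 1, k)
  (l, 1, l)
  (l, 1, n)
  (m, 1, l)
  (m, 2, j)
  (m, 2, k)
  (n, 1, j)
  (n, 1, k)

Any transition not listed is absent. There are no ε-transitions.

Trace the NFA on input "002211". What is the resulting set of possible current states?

Start in {h}.
Read '0': {h} → {i, l}.
Read '0': {i, l} → ∅.
The set is empty and remains empty for the remaining 4 symbols.

∅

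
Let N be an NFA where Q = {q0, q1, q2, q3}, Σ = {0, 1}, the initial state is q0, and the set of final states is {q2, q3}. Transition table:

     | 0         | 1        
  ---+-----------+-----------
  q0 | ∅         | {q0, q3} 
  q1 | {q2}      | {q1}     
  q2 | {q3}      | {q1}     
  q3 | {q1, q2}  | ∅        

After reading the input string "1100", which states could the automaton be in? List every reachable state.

Start in {q0}.
Read '1': q0→{q0, q3}; now {q0, q3}.
Read '1': q0→{q0, q3}, q3→∅; now {q0, q3}.
Read '0': q0→∅, q3→{q1, q2}; now {q1, q2}.
Read '0': q1→{q2}, q2→{q3}; now {q2, q3}.

{q2, q3}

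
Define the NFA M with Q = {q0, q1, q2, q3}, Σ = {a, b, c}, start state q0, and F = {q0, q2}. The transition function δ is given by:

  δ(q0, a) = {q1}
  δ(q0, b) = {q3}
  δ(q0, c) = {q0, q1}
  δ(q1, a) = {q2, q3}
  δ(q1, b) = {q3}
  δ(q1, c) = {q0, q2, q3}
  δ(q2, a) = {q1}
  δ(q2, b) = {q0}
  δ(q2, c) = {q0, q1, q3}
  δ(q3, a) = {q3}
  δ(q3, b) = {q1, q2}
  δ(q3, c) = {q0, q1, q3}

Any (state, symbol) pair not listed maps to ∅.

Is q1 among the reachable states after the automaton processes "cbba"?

Yes

Start in {q0}.
Read 'c': {q0} → {q0, q1}.
Read 'b': {q0, q1} → {q3}.
Read 'b': {q3} → {q1, q2}.
Read 'a': {q1, q2} → {q1, q2, q3}.
State q1 is in {q1, q2, q3}.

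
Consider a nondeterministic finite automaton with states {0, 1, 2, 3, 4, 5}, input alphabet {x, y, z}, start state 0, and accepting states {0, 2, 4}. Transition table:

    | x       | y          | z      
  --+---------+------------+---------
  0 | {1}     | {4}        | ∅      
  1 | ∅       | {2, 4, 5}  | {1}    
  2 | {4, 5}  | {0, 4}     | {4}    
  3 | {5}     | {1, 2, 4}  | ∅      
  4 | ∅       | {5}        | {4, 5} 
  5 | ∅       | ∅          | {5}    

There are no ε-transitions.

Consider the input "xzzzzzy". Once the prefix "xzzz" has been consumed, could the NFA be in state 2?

No

Start in {0}.
Read 'x': 0→{1}; now {1}.
Read 'z': 1→{1}; now {1}.
Read 'z': 1→{1}; now {1}.
Read 'z': 1→{1}; now {1}.
State 2 is not in {1}.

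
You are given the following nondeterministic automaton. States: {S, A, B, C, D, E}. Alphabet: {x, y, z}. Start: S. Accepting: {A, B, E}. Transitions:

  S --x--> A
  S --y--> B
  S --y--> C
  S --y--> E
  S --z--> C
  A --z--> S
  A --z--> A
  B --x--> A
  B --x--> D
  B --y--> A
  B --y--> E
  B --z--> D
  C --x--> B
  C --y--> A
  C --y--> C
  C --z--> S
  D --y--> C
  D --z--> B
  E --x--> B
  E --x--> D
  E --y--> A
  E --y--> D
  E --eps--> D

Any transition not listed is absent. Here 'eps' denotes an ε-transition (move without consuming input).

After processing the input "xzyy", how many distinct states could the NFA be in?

4

Start in {S}.
Read 'x': S→{A}; now {A}.
Read 'z': A→{S, A}; now {S, A}.
Read 'y': S→{B, C, E}, A→∅; union {B, C, E}; ε-closure = {B, C, D, E}.
Read 'y': B→{A, E}, C→{A, C}, D→{C}, E→{A, D}; now {A, C, D, E}.
That set has 4 states.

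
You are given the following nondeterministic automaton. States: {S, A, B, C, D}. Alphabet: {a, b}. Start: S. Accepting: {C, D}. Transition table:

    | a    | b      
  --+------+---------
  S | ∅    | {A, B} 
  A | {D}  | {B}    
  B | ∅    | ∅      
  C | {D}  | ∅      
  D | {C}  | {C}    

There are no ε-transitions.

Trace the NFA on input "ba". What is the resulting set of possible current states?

Start in {S}.
Read 'b': S→{A, B}; now {A, B}.
Read 'a': A→{D}, B→∅; now {D}.

{D}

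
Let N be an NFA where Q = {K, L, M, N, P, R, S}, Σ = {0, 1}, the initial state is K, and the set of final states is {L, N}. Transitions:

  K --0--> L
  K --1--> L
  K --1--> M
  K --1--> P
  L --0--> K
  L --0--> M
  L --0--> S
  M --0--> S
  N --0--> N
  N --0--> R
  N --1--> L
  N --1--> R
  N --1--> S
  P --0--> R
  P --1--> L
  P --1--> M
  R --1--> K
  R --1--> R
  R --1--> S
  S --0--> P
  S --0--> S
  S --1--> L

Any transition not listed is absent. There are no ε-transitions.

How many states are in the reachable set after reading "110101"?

6

Start in {K}.
Read '1': {K} → {L, M, P}.
Read '1': {L, M, P} → {L, M}.
Read '0': {L, M} → {K, M, S}.
Read '1': {K, M, S} → {L, M, P}.
Read '0': {L, M, P} → {K, M, R, S}.
Read '1': {K, M, R, S} → {K, L, M, P, R, S}.
That set has 6 states.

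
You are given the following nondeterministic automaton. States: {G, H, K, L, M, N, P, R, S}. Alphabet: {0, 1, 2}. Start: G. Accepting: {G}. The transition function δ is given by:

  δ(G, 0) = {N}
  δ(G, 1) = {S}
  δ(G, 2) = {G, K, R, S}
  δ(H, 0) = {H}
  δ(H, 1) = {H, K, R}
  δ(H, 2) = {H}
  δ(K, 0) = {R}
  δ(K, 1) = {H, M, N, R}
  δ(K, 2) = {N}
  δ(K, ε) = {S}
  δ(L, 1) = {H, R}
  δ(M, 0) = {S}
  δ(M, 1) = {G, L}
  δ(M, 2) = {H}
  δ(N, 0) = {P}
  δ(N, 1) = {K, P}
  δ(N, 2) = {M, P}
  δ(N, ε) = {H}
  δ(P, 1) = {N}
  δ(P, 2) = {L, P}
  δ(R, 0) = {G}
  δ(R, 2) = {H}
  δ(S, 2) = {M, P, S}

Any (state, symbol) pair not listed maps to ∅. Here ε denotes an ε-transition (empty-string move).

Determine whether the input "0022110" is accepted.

Yes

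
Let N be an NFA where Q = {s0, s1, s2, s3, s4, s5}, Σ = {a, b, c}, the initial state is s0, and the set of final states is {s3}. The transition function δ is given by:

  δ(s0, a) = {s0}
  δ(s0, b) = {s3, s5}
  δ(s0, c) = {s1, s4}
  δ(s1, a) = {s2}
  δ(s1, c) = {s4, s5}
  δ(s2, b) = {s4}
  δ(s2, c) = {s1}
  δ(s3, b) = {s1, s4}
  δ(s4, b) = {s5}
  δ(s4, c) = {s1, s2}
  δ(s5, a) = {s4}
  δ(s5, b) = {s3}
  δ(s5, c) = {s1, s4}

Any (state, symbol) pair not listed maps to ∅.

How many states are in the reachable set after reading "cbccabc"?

3

Start in {s0}.
Read 'c': s0→{s1, s4}; now {s1, s4}.
Read 'b': s1→∅, s4→{s5}; now {s5}.
Read 'c': s5→{s1, s4}; now {s1, s4}.
Read 'c': s1→{s4, s5}, s4→{s1, s2}; now {s1, s2, s4, s5}.
Read 'a': s1→{s2}, s2→∅, s4→∅, s5→{s4}; now {s2, s4}.
Read 'b': s2→{s4}, s4→{s5}; now {s4, s5}.
Read 'c': s4→{s1, s2}, s5→{s1, s4}; now {s1, s2, s4}.
That set has 3 states.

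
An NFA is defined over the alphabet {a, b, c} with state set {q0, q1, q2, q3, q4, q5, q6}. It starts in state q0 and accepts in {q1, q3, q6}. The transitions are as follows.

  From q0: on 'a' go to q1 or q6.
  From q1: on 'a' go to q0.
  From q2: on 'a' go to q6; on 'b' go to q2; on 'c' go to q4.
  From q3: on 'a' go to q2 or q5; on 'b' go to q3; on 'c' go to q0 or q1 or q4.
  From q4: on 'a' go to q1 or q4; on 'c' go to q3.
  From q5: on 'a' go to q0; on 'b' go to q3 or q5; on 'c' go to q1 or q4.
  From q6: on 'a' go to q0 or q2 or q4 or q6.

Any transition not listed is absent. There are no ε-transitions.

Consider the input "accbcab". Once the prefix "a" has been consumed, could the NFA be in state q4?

Start in {q0}.
Read 'a': q0→{q1, q6}; now {q1, q6}.
State q4 is not in {q1, q6}.

No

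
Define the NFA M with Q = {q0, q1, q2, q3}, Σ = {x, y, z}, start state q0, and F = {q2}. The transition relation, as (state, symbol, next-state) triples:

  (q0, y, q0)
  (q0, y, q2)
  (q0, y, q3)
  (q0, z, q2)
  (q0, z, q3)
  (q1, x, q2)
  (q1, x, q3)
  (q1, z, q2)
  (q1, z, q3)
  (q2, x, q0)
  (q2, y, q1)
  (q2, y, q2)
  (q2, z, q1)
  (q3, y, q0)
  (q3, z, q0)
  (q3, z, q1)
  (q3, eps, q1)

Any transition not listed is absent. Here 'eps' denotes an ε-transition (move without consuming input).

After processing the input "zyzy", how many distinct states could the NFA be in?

Start in {q0}.
Read 'z': q0→{q2, q3}; union {q2, q3}; ε-closure = {q1, q2, q3}.
Read 'y': q1→∅, q2→{q1, q2}, q3→{q0}; now {q0, q1, q2}.
Read 'z': q0→{q2, q3}, q1→{q2, q3}, q2→{q1}; now {q1, q2, q3}.
Read 'y': q1→∅, q2→{q1, q2}, q3→{q0}; now {q0, q1, q2}.
That set has 3 states.

3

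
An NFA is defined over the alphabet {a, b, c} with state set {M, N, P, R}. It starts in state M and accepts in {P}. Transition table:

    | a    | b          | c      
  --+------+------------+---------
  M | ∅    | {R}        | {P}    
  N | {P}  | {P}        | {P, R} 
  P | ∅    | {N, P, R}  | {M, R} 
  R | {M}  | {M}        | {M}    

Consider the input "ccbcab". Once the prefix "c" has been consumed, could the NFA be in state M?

No

Start in {M}.
Read 'c': {M} → {P}.
State M is not in {P}.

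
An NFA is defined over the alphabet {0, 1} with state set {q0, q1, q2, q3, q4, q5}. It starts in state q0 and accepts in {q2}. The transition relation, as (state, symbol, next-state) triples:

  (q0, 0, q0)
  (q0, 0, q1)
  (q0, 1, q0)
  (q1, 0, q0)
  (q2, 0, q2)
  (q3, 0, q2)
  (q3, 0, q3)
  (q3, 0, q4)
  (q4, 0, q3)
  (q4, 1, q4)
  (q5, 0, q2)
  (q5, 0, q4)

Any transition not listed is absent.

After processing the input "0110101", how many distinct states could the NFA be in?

1

Start in {q0}.
Read '0': q0→{q0, q1}; now {q0, q1}.
Read '1': q0→{q0}, q1→∅; now {q0}.
Read '1': q0→{q0}; now {q0}.
Read '0': q0→{q0, q1}; now {q0, q1}.
Read '1': q0→{q0}, q1→∅; now {q0}.
Read '0': q0→{q0, q1}; now {q0, q1}.
Read '1': q0→{q0}, q1→∅; now {q0}.
That set has 1 state.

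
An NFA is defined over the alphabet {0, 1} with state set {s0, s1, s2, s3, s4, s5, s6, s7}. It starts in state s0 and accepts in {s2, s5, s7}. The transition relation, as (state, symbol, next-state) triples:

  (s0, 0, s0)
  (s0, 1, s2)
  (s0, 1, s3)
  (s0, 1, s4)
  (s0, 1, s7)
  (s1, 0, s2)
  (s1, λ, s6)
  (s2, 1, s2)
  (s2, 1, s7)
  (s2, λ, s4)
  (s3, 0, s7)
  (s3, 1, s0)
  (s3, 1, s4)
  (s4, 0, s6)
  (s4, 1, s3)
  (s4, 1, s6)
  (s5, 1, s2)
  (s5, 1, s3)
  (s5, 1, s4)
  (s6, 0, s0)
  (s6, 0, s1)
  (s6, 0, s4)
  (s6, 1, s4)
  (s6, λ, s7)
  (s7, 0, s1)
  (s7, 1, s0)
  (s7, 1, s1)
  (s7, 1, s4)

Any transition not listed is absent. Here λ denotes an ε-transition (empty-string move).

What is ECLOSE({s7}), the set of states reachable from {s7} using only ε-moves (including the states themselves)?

Begin with {s7}.
No ε-moves leave this set, so the closure equals the set itself.

{s7}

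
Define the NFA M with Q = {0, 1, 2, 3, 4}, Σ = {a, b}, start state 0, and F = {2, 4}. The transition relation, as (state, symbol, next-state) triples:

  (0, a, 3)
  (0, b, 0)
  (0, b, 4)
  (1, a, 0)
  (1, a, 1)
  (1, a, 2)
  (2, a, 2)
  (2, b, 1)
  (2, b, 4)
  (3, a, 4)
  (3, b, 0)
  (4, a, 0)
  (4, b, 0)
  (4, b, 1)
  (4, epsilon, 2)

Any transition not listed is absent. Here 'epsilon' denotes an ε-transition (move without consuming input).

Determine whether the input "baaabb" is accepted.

Start in {0}.
Read 'b': {0} → {0, 2, 4}.
Read 'a': {0, 2, 4} → {0, 2, 3}.
Read 'a': {0, 2, 3} → {2, 3, 4}.
Read 'a': {2, 3, 4} → {0, 2, 4}.
Read 'b': {0, 2, 4} → {0, 1, 2, 4}.
Read 'b': {0, 1, 2, 4} → {0, 1, 2, 4}.
The final set {0, 1, 2, 4} contains the accepting states 2, 4.

Yes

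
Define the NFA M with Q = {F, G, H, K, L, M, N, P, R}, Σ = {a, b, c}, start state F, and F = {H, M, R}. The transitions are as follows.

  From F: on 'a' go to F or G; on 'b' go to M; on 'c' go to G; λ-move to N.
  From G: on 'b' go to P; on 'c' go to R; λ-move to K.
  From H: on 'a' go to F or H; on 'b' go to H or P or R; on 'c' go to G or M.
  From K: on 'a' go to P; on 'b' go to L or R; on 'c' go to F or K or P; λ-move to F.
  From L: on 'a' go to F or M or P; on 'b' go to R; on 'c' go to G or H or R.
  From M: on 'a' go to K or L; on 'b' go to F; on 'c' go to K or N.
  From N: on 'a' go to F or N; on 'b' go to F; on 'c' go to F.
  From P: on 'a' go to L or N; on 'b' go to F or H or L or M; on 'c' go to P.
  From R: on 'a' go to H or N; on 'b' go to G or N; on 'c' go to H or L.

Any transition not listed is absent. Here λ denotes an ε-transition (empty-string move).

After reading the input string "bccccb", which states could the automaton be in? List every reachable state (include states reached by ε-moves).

Start: ε-closure({F}) = {F, N}.
Read 'b': F→{M}, N→{F}; union {F, M}; ε-closure = {F, M, N}.
Read 'c': F→{G}, M→{K, N}, N→{F}; now {F, G, K, N}.
Read 'c': F→{G}, G→{R}, K→{F, K, P}, N→{F}; union {F, G, K, P, R}; ε-closure = {F, G, K, N, P, R}.
Read 'c': F→{G}, G→{R}, K→{F, K, P}, N→{F}, P→{P}, R→{H, L}; union {F, G, H, K, L, P, R}; ε-closure = {F, G, H, K, L, N, P, R}.
Read 'c': F→{G}, G→{R}, H→{G, M}, K→{F, K, P}, L→{G, H, R}, N→{F}, P→{P}, R→{H, L}; union {F, G, H, K, L, M, P, R}; ε-closure = {F, G, H, K, L, M, N, P, R}.
Read 'b': F→{M}, G→{P}, H→{H, P, R}, K→{L, R}, L→{R}, M→{F}, N→{F}, P→{F, H, L, M}, R→{G, N}; union {F, G, H, L, M, N, P, R}; ε-closure = {F, G, H, K, L, M, N, P, R}.

{F, G, H, K, L, M, N, P, R}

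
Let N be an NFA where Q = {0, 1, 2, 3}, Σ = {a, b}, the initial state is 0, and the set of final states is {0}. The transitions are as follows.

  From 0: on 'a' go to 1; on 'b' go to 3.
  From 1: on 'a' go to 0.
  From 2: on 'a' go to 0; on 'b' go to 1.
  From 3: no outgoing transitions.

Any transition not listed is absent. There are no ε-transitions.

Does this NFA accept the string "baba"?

No

Start in {0}.
Read 'b': 0→{3}; now {3}.
Read 'a': 3→∅; now ∅.
The set is empty and remains empty for the remaining 2 symbols.
The final set ∅ contains no accepting state.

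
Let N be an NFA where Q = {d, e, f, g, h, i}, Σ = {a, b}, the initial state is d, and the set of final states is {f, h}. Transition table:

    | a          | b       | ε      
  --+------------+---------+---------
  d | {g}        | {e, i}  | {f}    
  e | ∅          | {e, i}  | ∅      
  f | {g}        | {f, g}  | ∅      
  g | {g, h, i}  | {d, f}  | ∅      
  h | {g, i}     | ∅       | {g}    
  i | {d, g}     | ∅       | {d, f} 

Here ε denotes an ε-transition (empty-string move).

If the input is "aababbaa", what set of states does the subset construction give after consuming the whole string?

{d, f, g, h, i}

Start: ε-closure({d}) = {d, f}.
Read 'a': {d, f} → {g}.
Read 'a': {g} → {d, f, g, h, i}.
Read 'b': {d, f, g, h, i} → {d, e, f, g, i}.
Read 'a': {d, e, f, g, i} → {d, f, g, h, i}.
Read 'b': {d, f, g, h, i} → {d, e, f, g, i}.
Read 'b': {d, e, f, g, i} → {d, e, f, g, i}.
Read 'a': {d, e, f, g, i} → {d, f, g, h, i}.
Read 'a': {d, f, g, h, i} → {d, f, g, h, i}.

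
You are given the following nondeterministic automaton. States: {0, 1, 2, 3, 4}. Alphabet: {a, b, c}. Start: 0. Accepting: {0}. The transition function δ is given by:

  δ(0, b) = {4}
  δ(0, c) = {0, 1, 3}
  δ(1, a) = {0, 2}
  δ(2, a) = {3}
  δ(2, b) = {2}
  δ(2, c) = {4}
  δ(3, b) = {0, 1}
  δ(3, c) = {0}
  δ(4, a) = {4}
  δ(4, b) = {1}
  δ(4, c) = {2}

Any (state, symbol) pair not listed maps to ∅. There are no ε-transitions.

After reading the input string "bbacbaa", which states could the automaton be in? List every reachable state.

{3, 4}

Start in {0}.
Read 'b': {0} → {4}.
Read 'b': {4} → {1}.
Read 'a': {1} → {0, 2}.
Read 'c': {0, 2} → {0, 1, 3, 4}.
Read 'b': {0, 1, 3, 4} → {0, 1, 4}.
Read 'a': {0, 1, 4} → {0, 2, 4}.
Read 'a': {0, 2, 4} → {3, 4}.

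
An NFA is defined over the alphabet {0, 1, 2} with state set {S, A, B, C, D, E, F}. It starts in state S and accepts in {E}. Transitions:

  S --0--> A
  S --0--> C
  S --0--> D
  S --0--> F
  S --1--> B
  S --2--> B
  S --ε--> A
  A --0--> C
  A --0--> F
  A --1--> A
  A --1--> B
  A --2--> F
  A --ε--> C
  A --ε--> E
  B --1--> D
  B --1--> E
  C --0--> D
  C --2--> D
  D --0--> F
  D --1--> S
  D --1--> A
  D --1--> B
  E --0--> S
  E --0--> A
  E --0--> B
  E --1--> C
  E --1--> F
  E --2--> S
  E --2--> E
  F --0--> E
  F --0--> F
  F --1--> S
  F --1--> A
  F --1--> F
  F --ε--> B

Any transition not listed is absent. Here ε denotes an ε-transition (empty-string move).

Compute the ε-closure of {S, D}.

{S, A, C, D, E}

Begin with {S, D}.
ε-move S → A; add A.
ε-move A → C; add C.
ε-move A → E; add E.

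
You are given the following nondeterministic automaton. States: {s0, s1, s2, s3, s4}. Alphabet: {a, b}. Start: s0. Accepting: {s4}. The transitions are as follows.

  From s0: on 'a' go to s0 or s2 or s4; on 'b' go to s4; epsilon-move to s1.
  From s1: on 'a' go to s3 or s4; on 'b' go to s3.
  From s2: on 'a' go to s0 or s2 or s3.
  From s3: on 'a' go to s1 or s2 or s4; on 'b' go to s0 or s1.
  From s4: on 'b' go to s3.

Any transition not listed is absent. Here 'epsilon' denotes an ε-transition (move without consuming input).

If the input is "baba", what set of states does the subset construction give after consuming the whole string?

{s1, s2, s4}

Start: ε-closure({s0}) = {s0, s1}.
Read 'b': {s0, s1} → {s3, s4}.
Read 'a': {s3, s4} → {s1, s2, s4}.
Read 'b': {s1, s2, s4} → {s3}.
Read 'a': {s3} → {s1, s2, s4}.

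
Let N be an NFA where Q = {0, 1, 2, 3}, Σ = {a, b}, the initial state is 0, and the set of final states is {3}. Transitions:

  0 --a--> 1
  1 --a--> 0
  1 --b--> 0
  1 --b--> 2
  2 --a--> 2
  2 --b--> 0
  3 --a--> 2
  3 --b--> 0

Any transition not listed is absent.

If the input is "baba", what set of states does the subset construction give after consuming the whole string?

∅

Start in {0}.
Read 'b': {0} → ∅.
The set is empty and remains empty for the remaining 3 symbols.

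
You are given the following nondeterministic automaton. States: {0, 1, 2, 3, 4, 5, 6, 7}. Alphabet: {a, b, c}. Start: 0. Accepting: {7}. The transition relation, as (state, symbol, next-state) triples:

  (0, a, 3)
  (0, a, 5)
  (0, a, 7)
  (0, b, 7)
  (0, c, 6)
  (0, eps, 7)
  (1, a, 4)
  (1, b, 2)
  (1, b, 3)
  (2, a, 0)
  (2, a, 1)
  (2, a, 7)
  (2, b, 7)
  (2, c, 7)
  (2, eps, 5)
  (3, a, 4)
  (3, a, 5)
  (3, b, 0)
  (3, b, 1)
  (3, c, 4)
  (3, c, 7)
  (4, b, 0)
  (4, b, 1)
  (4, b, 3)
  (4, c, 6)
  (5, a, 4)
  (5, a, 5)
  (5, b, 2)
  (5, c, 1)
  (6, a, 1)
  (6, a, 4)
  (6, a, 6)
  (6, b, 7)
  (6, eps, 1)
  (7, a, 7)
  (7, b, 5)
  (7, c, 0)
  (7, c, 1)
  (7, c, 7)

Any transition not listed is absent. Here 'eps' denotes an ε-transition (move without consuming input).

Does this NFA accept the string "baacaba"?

Yes

Start: ε-closure({0}) = {0, 7}.
Read 'b': 0→{7}, 7→{5}; now {5, 7}.
Read 'a': 5→{4, 5}, 7→{7}; now {4, 5, 7}.
Read 'a': 4→∅, 5→{4, 5}, 7→{7}; now {4, 5, 7}.
Read 'c': 4→{6}, 5→{1}, 7→{0, 1, 7}; now {0, 1, 6, 7}.
Read 'a': 0→{3, 5, 7}, 1→{4}, 6→{1, 4, 6}, 7→{7}; now {1, 3, 4, 5, 6, 7}.
Read 'b': 1→{2, 3}, 3→{0, 1}, 4→{0, 1, 3}, 5→{2}, 6→{7}, 7→{5}; now {0, 1, 2, 3, 5, 7}.
Read 'a': 0→{3, 5, 7}, 1→{4}, 2→{0, 1, 7}, 3→{4, 5}, 5→{4, 5}, 7→{7}; now {0, 1, 3, 4, 5, 7}.
The final set {0, 1, 3, 4, 5, 7} contains the accepting state 7.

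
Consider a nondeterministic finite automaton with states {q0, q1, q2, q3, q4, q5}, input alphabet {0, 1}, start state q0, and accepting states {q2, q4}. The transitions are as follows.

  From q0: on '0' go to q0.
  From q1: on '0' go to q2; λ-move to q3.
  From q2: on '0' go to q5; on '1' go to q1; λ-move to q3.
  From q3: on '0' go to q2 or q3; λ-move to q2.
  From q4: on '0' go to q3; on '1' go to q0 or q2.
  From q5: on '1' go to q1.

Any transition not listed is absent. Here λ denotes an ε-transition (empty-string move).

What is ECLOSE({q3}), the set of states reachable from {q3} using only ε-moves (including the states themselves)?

Begin with {q3}.
ε-move q3 → q2; add q2.

{q2, q3}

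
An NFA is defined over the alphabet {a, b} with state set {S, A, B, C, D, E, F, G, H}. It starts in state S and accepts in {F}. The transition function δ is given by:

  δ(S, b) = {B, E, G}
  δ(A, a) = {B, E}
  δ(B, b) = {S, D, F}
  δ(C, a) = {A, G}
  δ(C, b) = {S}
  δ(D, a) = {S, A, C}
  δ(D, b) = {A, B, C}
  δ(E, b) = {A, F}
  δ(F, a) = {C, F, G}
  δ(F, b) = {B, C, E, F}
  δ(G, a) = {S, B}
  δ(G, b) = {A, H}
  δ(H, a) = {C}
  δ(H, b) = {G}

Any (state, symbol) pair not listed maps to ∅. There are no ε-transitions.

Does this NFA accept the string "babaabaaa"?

Yes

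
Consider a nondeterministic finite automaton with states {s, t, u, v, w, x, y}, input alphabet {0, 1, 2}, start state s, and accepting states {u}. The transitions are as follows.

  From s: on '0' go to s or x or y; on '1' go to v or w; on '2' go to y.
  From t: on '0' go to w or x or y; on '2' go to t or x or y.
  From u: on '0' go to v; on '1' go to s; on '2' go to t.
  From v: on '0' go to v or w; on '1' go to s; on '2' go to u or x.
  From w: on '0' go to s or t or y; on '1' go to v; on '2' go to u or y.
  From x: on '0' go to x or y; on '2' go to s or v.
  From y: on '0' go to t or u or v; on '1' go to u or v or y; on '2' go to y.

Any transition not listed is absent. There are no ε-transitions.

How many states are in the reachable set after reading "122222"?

6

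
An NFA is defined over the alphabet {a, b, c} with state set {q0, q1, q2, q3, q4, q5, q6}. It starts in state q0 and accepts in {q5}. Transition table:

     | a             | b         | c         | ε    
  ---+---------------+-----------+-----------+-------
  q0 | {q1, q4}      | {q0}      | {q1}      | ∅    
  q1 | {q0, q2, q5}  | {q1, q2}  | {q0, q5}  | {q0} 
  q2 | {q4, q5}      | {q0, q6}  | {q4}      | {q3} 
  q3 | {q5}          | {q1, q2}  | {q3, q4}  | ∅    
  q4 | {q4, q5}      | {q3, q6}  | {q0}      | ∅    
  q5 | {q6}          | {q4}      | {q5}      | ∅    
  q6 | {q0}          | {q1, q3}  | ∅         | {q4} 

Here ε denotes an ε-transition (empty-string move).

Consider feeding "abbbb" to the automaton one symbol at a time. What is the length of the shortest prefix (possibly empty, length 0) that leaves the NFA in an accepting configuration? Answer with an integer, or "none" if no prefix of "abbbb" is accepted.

Start in {q0}.
Read 'a': {q0} → {q0, q1, q4}.
Read 'b': {q0, q1, q4} → {q0, q1, q2, q3, q4, q6}.
Read 'b': {q0, q1, q2, q3, q4, q6} → {q0, q1, q2, q3, q4, q6}.
Read 'b': {q0, q1, q2, q3, q4, q6} → {q0, q1, q2, q3, q4, q6}.
Read 'b': {q0, q1, q2, q3, q4, q6} → {q0, q1, q2, q3, q4, q6}.
No reachable set along the way intersects F.

none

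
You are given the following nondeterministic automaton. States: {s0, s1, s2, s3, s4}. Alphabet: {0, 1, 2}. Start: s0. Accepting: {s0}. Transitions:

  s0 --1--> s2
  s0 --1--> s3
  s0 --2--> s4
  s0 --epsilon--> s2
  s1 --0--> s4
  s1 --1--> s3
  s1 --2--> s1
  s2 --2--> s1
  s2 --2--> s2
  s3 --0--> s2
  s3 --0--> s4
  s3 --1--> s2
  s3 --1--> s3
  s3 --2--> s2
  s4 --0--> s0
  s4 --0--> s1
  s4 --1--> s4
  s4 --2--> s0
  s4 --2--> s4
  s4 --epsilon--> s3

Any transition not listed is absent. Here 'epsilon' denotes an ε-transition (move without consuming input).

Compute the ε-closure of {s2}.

{s2}

Begin with {s2}.
No ε-moves leave this set, so the closure equals the set itself.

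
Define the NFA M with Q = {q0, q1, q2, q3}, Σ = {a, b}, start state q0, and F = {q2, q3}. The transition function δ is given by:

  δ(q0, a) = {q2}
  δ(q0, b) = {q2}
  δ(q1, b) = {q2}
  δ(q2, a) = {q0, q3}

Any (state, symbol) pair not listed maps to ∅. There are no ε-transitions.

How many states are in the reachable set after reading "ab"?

0

Start in {q0}.
Read 'a': {q0} → {q2}.
Read 'b': {q2} → ∅.
That set has 0 states.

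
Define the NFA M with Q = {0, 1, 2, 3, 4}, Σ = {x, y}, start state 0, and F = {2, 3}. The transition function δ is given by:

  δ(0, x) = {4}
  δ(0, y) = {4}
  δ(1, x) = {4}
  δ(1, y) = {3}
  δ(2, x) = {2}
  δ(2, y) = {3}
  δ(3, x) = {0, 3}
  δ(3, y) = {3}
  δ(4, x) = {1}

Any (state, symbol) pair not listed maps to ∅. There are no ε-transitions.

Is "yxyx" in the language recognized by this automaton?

Yes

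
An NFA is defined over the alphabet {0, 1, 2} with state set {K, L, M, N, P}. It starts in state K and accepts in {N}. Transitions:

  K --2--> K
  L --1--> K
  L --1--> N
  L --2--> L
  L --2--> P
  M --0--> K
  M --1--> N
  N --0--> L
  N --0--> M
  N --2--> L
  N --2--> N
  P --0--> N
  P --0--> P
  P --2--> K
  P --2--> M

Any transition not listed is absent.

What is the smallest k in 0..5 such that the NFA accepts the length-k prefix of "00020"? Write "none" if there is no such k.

none

Start in {K}.
Read '0': K→∅; now ∅.
The set is empty and remains empty for the remaining 4 symbols.
No reachable set along the way intersects F.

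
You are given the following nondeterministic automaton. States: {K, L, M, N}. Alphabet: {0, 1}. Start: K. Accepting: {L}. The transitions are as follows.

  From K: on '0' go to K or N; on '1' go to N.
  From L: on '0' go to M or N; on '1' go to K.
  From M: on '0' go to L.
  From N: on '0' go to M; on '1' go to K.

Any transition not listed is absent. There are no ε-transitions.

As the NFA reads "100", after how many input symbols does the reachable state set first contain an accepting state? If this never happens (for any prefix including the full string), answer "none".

3

Start in {K}.
Read '1': {K} → {N}.
Read '0': {N} → {M}.
Read '0': {M} → {L}.
None of the earlier sets intersect F, but {L} does.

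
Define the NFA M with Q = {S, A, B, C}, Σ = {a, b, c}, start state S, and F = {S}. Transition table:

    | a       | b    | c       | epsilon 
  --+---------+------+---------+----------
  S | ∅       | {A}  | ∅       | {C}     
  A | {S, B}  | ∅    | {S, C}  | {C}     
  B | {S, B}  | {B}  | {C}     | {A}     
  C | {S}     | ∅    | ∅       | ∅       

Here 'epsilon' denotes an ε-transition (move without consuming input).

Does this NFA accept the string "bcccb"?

Start: ε-closure({S}) = {S, C}.
Read 'b': S→{A}, C→∅; union {A}; ε-closure = {A, C}.
Read 'c': A→{S, C}, C→∅; now {S, C}.
Read 'c': S→∅, C→∅; now ∅.
The set is empty and remains empty for the remaining 2 symbols.
The final set ∅ contains no accepting state.

No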